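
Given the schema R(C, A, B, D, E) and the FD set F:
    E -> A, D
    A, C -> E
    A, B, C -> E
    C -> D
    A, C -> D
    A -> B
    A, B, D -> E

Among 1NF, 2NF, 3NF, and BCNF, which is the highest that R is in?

Candidate keys: {A, C}, {C, E}. Prime attributes: {A, C, E}.
For E -> A, D we have {E}⁺ = {A, B, D, E}; {E} is not a superkey, so BCNF fails.
E -> A, D determines the non-prime attribute {D} from a non-superkey — 3NF is violated.
Since {A} ⊂ {A, C} and {A}⁺ ⊇ {B} with {B} non-prime, there is a partial dependency; 2NF fails.

1NF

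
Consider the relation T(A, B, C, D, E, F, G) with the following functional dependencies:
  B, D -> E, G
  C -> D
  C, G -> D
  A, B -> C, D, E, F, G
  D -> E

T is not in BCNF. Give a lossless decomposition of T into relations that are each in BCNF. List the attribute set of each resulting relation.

Candidate key of the original relation: {A, B}.
In {A, B, C, D, E, F, G}, {B, D} is not a superkey ({B, D}⁺ restricted to this set is {B, D, E, G}), so split on B, D -> E, G into {B, D, E, G} and {A, B, C, D, F}.
In {B, D, E, G}, {D} is not a superkey ({D}⁺ restricted to this set is {D, E}), so split on D -> E into {D, E} and {B, D, G}.
{D, E}: every determinant is a superkey — BCNF.
{B, D, G}: every determinant is a superkey — BCNF.
In {A, B, C, D, F}, {C} is not a superkey ({C}⁺ restricted to this set is {C, D}), so split on C -> D into {C, D} and {A, B, C, F}.
{C, D}: every determinant is a superkey — BCNF.
{A, B, C, F}: every determinant is a superkey — BCNF.

{A, B, C, F}; {B, D, G}; {C, D}; {D, E}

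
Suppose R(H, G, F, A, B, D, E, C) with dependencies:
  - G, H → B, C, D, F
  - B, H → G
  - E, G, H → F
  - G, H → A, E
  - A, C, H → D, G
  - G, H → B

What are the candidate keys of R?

{A, C, H}, {B, H}, {G, H}

No FD produces {H}, so it must be in every candidate key.
{B, H}⁺ = {A, B, C, D, E, F, G, H}, which is every attribute, so {B, H} is a candidate key.
{G, H}⁺ = {A, B, C, D, E, F, G, H}, which is every attribute, so {G, H} is a candidate key.
{A, C, H}⁺ = {A, B, C, D, E, F, G, H}, which is every attribute, so {A, C, H} is a candidate key.
No proper subset of any of these is a key, and no other minimal superkey exists.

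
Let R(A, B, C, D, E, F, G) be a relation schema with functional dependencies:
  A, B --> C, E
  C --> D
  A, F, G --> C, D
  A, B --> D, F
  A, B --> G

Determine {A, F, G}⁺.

Start with {A, F, G}.
A, F, G --> C, D applies; add {C, D} → now {A, C, D, F, G}.
No further FD applies.

{A, C, D, F, G}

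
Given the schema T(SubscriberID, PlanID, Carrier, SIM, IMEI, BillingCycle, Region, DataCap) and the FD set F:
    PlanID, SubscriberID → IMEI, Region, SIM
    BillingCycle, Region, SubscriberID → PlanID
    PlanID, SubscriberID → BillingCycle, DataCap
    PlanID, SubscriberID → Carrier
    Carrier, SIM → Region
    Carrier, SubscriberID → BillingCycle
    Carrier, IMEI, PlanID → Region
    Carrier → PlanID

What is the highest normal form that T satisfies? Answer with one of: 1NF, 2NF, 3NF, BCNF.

Candidate keys: {BillingCycle, Region, SubscriberID}, {Carrier, SubscriberID}, {PlanID, SubscriberID}. Prime attributes: {BillingCycle, Carrier, PlanID, Region, SubscriberID}.
Carrier, SIM → Region: {Carrier, SIM}⁺ = {Carrier, PlanID, Region, SIM}, which is not all of the attributes, so the left side is not a superkey — BCNF is violated.
Since {Region} ⊆ prime attributes and every other non-superkey FD also has a prime right side, the schema is in 3NF.

3NF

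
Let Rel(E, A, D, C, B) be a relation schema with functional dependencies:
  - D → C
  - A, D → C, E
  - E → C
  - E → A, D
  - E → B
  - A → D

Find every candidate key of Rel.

{A}⁺ = {A, B, C, D, E} — all of the relation — so {A} is a candidate key.
{E}⁺ = {A, B, C, D, E} — all of the relation — so {E} is a candidate key.
These are minimal and exhaustive — every other superkey contains one of them.

{A}, {E}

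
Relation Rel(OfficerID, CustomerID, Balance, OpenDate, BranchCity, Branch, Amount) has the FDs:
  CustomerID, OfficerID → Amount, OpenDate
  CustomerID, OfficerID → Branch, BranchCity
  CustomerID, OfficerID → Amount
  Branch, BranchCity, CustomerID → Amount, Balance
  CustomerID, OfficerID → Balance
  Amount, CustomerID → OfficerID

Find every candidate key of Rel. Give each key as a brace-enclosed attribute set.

No FD produces {CustomerID}, so it must be in every candidate key.
Closure of {Amount, CustomerID} is {Amount, Balance, Branch, BranchCity, CustomerID, OfficerID, OpenDate}, the whole schema; {Amount, CustomerID} is a candidate key.
Closure of {CustomerID, OfficerID} is {Amount, Balance, Branch, BranchCity, CustomerID, OfficerID, OpenDate}, the whole schema; {CustomerID, OfficerID} is a candidate key.
Closure of {Branch, BranchCity, CustomerID} is {Amount, Balance, Branch, BranchCity, CustomerID, OfficerID, OpenDate}, the whole schema; {Branch, BranchCity, CustomerID} is a candidate key.
No proper subset of any of these is a key, and no other minimal superkey exists.

{Amount, CustomerID}, {Branch, BranchCity, CustomerID}, {CustomerID, OfficerID}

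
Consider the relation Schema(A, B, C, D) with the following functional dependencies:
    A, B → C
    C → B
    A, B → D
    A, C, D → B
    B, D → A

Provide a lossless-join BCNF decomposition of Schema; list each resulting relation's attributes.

Candidate keys of the original relation: {A, B}, {A, C}, {B, D}, {C, D}.
{A, B, C, D}: {C} determines {B, C} here but is not a superkey — split on C → B, giving {B, C} and {A, C, D}.
{B, C}: every determinant is a superkey — BCNF.
{A, C, D}: every determinant is a superkey — BCNF.

{A, C, D}; {B, C}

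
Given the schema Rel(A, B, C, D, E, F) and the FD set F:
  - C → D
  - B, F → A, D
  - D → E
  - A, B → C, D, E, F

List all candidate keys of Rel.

{A, B}, {B, F}

Attributes never on any right-hand side: {B} — every candidate key must contain it.
{A, B} is a candidate key since {A, B}⁺ = {A, B, C, D, E, F} covers every attribute.
{B, F} is a candidate key since {B, F}⁺ = {A, B, C, D, E, F} covers every attribute.
These are minimal and exhaustive — every other superkey contains one of them.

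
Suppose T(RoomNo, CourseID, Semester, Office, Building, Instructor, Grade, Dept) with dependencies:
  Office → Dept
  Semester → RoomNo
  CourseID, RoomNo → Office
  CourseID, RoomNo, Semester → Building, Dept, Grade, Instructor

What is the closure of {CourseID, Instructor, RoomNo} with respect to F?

{CourseID, Dept, Instructor, Office, RoomNo}

Start with {CourseID, Instructor, RoomNo}.
CourseID, RoomNo → Office applies; add {Office} → now {CourseID, Instructor, Office, RoomNo}.
Office → Dept applies; add {Dept} → now {CourseID, Dept, Instructor, Office, RoomNo}.
No further FD applies.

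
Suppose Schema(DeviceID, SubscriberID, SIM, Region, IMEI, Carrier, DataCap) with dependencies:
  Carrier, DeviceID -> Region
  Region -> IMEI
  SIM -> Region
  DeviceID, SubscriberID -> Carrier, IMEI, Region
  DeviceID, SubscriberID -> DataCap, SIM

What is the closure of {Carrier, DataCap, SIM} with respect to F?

{Carrier, DataCap, IMEI, Region, SIM}

Start with {Carrier, DataCap, SIM}.
SIM -> Region applies; add {Region} → now {Carrier, DataCap, Region, SIM}.
Region -> IMEI applies; add {IMEI} → now {Carrier, DataCap, IMEI, Region, SIM}.
No further FD applies.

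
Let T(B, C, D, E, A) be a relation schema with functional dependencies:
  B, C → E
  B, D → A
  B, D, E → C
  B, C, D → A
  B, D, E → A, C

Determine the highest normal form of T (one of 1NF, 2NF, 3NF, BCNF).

Candidate keys: {B, C, D}, {B, D, E}. Prime attributes: {B, C, D, E}.
B, C → E: {B, C}⁺ = {B, C, E}, which is not all of the attributes, so the left side is not a superkey — BCNF is violated.
B, D → A determines the non-prime attribute {A} from a non-superkey — 3NF is violated.
The proper key subset {B, D} of {B, C, D} determines non-prime {A}, so the relation is not even in 2NF.

1NF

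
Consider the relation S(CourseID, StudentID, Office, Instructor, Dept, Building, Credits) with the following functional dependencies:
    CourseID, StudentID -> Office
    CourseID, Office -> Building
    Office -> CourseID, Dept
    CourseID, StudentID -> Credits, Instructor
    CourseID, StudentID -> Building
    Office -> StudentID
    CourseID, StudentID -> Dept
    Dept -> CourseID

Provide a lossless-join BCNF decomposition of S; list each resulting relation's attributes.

Candidate keys of the original relation: {CourseID, StudentID}, {Dept, StudentID}, {Office}.
{Building, CourseID, Credits, Dept, Instructor, Office, StudentID}: {Dept} determines {CourseID, Dept} here but is not a superkey — split on Dept -> CourseID, giving {CourseID, Dept} and {Building, Credits, Dept, Instructor, Office, StudentID}.
{CourseID, Dept} has no BCNF violation.
{Building, Credits, Dept, Instructor, Office, StudentID} has no BCNF violation.

{Building, Credits, Dept, Instructor, Office, StudentID}; {CourseID, Dept}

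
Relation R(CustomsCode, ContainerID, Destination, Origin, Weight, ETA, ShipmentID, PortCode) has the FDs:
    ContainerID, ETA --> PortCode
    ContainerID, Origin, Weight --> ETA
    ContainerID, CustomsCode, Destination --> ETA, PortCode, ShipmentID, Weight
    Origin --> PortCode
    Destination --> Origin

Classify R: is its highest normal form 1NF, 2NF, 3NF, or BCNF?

Candidate key: {ContainerID, CustomsCode, Destination}. Prime attributes: {ContainerID, CustomsCode, Destination}.
ContainerID, ETA --> PortCode breaks BCNF: {ContainerID, ETA}⁺ = {ContainerID, ETA, PortCode}, so {ContainerID, ETA} is not a superkey.
Because {PortCode} is non-prime and the left side of ContainerID, ETA --> PortCode is not a superkey, the relation is not in 3NF.
{Destination} is a proper subset of the key {ContainerID, CustomsCode, Destination}, and {Destination}⁺ contains the non-prime attributes {Origin, PortCode} — a partial dependency, so 2NF is violated.

1NF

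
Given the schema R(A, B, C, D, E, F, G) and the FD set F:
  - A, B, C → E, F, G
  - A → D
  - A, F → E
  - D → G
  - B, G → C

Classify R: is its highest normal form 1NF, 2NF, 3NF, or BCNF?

Candidate key: {A, B}. Prime attributes: {A, B}.
A → D: {A}⁺ = {A, D, G}, which is not all of the attributes, so the left side is not a superkey — BCNF is violated.
A → D has non-prime {D} on the right and a non-superkey on the left, so 3NF fails.
The proper key subset {A} of {A, B} determines non-prime {D, G}, so the relation is not even in 2NF.

1NF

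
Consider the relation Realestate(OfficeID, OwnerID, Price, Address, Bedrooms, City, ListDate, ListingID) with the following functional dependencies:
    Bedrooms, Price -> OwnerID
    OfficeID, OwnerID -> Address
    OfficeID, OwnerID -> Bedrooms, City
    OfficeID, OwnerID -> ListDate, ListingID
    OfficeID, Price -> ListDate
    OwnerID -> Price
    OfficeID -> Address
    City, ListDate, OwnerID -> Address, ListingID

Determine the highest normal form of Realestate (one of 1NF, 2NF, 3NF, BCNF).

Candidate keys: {Bedrooms, OfficeID, Price}, {OfficeID, OwnerID}. Prime attributes: {Bedrooms, OfficeID, OwnerID, Price}.
For Bedrooms, Price -> OwnerID we have {Bedrooms, Price}⁺ = {Bedrooms, OwnerID, Price}; {Bedrooms, Price} is not a superkey, so BCNF fails.
OfficeID, Price -> ListDate determines the non-prime attribute {ListDate} from a non-superkey — 3NF is violated.
The proper key subset {OfficeID} of {OfficeID, OwnerID} determines non-prime {Address}, so the relation is not even in 2NF.

1NF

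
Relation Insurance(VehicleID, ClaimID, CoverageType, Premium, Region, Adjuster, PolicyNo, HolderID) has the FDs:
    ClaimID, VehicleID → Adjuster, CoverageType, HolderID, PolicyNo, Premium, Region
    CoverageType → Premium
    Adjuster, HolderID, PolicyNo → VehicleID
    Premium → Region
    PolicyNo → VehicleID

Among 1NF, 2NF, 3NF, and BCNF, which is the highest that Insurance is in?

Candidate keys: {ClaimID, PolicyNo}, {ClaimID, VehicleID}. Prime attributes: {ClaimID, PolicyNo, VehicleID}.
CoverageType → Premium breaks BCNF: {CoverageType}⁺ = {CoverageType, Premium, Region}, so {CoverageType} is not a superkey.
Because {Premium} is non-prime and the left side of CoverageType → Premium is not a superkey, the relation is not in 3NF.
No proper subset of a key has a non-prime attribute in its closure, so there is no partial dependency; 2NF holds.

2NF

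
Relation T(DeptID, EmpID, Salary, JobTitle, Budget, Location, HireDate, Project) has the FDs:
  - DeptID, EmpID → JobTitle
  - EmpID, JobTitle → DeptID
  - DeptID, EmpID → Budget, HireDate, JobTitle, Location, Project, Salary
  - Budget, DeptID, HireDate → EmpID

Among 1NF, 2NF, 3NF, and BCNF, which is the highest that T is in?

Candidate keys: {Budget, DeptID, HireDate}, {DeptID, EmpID}, {EmpID, JobTitle}. Prime attributes: {Budget, DeptID, EmpID, HireDate, JobTitle}.
Every FD has a superkey on the left, so the relation is in BCNF.

BCNF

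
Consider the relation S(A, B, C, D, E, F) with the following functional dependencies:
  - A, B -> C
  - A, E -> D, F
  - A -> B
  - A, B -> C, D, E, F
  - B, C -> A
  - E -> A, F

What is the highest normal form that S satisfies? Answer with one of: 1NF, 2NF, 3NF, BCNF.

BCNF

Candidate keys: {A}, {B, C}, {E}. Prime attributes: {A, B, C, E}.
The left-hand side of every FD is a superkey, so BCNF is satisfied.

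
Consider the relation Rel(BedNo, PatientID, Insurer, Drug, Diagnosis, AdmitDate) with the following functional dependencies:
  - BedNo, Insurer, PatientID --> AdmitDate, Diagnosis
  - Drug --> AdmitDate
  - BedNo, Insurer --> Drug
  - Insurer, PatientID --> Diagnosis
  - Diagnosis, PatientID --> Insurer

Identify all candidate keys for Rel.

{BedNo, Diagnosis, PatientID}, {BedNo, Insurer, PatientID}

No FD produces {BedNo, PatientID}, so they must be in every candidate key.
{BedNo, Diagnosis, PatientID}⁺ = {AdmitDate, BedNo, Diagnosis, Drug, Insurer, PatientID}, which is every attribute, so {BedNo, Diagnosis, PatientID} is a candidate key.
{BedNo, Insurer, PatientID}⁺ = {AdmitDate, BedNo, Diagnosis, Drug, Insurer, PatientID}, which is every attribute, so {BedNo, Insurer, PatientID} is a candidate key.
No proper subset of any of these is a key, and no other minimal superkey exists.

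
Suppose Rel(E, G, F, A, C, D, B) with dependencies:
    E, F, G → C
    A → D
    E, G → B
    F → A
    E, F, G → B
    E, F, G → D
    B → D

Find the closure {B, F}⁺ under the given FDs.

{A, B, D, F}

Start with {B, F}.
F → A applies; add {A} → now {A, B, F}.
B → D applies; add {D} → now {A, B, D, F}.
No further FD applies.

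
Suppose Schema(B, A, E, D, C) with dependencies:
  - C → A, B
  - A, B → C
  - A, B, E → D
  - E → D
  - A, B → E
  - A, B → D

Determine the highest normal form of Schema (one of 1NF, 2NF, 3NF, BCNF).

Candidate keys: {A, B}, {C}. Prime attributes: {A, B, C}.
For E → D we have {E}⁺ = {D, E}; {E} is not a superkey, so BCNF fails.
E → D has non-prime {D} on the right and a non-superkey on the left, so 3NF fails.
No proper subset of a key has a non-prime attribute in its closure, so there is no partial dependency; 2NF holds.

2NF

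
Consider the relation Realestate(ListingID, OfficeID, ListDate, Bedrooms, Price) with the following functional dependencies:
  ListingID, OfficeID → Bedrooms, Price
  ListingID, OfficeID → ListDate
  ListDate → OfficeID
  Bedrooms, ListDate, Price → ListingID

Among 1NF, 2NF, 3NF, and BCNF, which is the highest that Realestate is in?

3NF

Candidate keys: {Bedrooms, ListDate, Price}, {ListDate, ListingID}, {ListingID, OfficeID}. Prime attributes: {Bedrooms, ListDate, ListingID, OfficeID, Price}.
For ListDate → OfficeID we have {ListDate}⁺ = {ListDate, OfficeID}; {ListDate} is not a superkey, so BCNF fails.
But every attribute on its right side ({OfficeID}) is prime, and the same holds for every other non-superkey FD, so 3NF still holds.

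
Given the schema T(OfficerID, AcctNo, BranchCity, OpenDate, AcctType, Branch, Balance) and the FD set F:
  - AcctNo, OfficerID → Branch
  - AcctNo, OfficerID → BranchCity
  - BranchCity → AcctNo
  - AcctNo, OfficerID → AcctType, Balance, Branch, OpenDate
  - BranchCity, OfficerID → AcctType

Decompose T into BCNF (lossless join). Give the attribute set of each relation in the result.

Candidate keys of the original relation: {AcctNo, OfficerID}, {BranchCity, OfficerID}.
Within {AcctNo, AcctType, Balance, Branch, BranchCity, OfficerID, OpenDate}: {BranchCity}⁺ ∩ {AcctNo, AcctType, Balance, Branch, BranchCity, OfficerID, OpenDate} = {AcctNo, BranchCity}, not the whole set, so BranchCity → AcctNo violates BCNF; decompose into {AcctNo, BranchCity} and {AcctType, Balance, Branch, BranchCity, OfficerID, OpenDate}.
{AcctNo, BranchCity} is in BCNF.
{AcctType, Balance, Branch, BranchCity, OfficerID, OpenDate} is in BCNF.

{AcctNo, BranchCity}; {AcctType, Balance, Branch, BranchCity, OfficerID, OpenDate}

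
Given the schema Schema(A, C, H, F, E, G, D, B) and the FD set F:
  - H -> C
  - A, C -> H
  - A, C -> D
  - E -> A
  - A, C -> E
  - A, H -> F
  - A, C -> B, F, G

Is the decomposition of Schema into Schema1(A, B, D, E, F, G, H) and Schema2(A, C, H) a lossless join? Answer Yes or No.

Yes

The shared attributes are {A, H} and {A, H}⁺ = {A, B, C, D, E, F, G, H}.
Schema1 is contained in that closure, so Schema1 ∩ Schema2 -> Schema1 holds and the join is lossless.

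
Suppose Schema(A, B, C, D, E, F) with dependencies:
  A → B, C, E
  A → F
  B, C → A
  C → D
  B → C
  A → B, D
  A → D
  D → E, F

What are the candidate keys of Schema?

{A}⁺ = {A, B, C, D, E, F}, which is every attribute, so {A} is a candidate key.
{B}⁺ = {A, B, C, D, E, F}, which is every attribute, so {B} is a candidate key.
No proper subset of any of these is a key, and no other minimal superkey exists.

{A}, {B}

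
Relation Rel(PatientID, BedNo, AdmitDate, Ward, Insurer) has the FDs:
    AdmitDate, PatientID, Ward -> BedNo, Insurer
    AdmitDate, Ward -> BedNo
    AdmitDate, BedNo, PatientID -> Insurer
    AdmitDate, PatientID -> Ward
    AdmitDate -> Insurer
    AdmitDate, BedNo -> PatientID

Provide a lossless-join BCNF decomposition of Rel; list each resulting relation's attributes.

Candidate keys of the original relation: {AdmitDate, BedNo}, {AdmitDate, PatientID}, {AdmitDate, Ward}.
Within {AdmitDate, BedNo, Insurer, PatientID, Ward}: {AdmitDate}⁺ ∩ {AdmitDate, BedNo, Insurer, PatientID, Ward} = {AdmitDate, Insurer}, not the whole set, so AdmitDate -> Insurer violates BCNF; decompose into {AdmitDate, Insurer} and {AdmitDate, BedNo, PatientID, Ward}.
{AdmitDate, Insurer} has no BCNF violation.
{AdmitDate, BedNo, PatientID, Ward} has no BCNF violation.

{AdmitDate, BedNo, PatientID, Ward}; {AdmitDate, Insurer}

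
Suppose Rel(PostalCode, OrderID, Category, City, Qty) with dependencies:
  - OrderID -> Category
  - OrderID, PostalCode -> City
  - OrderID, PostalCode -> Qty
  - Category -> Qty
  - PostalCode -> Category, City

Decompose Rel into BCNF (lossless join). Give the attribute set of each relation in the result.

{Category, OrderID}; {Category, Qty}; {City, PostalCode}; {OrderID, PostalCode}

Candidate key of the original relation: {OrderID, PostalCode}.
{Category, City, OrderID, PostalCode, Qty}: {OrderID} determines {Category, OrderID, Qty} here but is not a superkey — split on OrderID -> Category, Qty, giving {Category, OrderID, Qty} and {City, OrderID, PostalCode}.
{Category, OrderID, Qty}: {Category} determines {Category, Qty} here but is not a superkey — split on Category -> Qty, giving {Category, Qty} and {Category, OrderID}.
{Category, Qty}: every determinant is a superkey — BCNF.
{Category, OrderID}: every determinant is a superkey — BCNF.
{City, OrderID, PostalCode}: {PostalCode} determines {City, PostalCode} here but is not a superkey — split on PostalCode -> City, giving {City, PostalCode} and {OrderID, PostalCode}.
{City, PostalCode}: every determinant is a superkey — BCNF.
{OrderID, PostalCode}: every determinant is a superkey — BCNF.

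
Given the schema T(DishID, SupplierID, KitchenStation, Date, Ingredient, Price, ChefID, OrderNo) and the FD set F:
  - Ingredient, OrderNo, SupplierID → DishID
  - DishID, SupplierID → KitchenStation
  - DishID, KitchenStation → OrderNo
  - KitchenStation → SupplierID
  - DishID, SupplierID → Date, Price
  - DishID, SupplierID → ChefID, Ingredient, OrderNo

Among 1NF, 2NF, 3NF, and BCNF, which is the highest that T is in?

3NF

Candidate keys: {DishID, KitchenStation}, {DishID, SupplierID}, {Ingredient, KitchenStation, OrderNo}, {Ingredient, OrderNo, SupplierID}. Prime attributes: {DishID, Ingredient, KitchenStation, OrderNo, SupplierID}.
KitchenStation → SupplierID: {KitchenStation}⁺ = {KitchenStation, SupplierID}, which is not all of the attributes, so the left side is not a superkey — BCNF is violated.
But every attribute on its right side ({SupplierID}) is prime, and the same holds for every other non-superkey FD, so 3NF still holds.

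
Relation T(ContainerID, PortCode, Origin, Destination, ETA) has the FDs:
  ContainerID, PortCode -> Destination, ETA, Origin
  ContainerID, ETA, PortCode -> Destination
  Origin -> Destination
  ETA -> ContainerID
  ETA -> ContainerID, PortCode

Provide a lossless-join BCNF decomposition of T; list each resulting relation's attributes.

Candidate keys of the original relation: {ContainerID, PortCode}, {ETA}.
In {ContainerID, Destination, ETA, Origin, PortCode}, {Origin} is not a superkey ({Origin}⁺ restricted to this set is {Destination, Origin}), so split on Origin -> Destination into {Destination, Origin} and {ContainerID, ETA, Origin, PortCode}.
{Destination, Origin} has no BCNF violation.
{ContainerID, ETA, Origin, PortCode} has no BCNF violation.

{ContainerID, ETA, Origin, PortCode}; {Destination, Origin}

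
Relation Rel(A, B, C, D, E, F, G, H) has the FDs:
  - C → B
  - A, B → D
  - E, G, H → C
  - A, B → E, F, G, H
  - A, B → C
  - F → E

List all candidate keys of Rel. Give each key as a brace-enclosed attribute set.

No FD produces {A}, so it must be in every candidate key.
{A, B} is a candidate key since {A, B}⁺ = {A, B, C, D, E, F, G, H} covers every attribute.
{A, C} is a candidate key since {A, C}⁺ = {A, B, C, D, E, F, G, H} covers every attribute.
{A, E, G, H} is a candidate key since {A, E, G, H}⁺ = {A, B, C, D, E, F, G, H} covers every attribute.
{A, F, G, H} is a candidate key since {A, F, G, H}⁺ = {A, B, C, D, E, F, G, H} covers every attribute.
These are minimal and exhaustive — every other superkey contains one of them.

{A, B}, {A, C}, {A, E, G, H}, {A, F, G, H}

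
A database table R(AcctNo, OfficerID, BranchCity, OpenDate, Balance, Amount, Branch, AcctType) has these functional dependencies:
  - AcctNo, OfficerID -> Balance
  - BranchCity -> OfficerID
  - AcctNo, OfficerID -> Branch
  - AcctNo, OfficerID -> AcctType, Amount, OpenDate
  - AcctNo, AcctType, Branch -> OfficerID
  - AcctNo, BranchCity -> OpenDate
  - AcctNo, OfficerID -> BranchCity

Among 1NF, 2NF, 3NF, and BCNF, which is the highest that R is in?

3NF

Candidate keys: {AcctNo, AcctType, Branch}, {AcctNo, BranchCity}, {AcctNo, OfficerID}. Prime attributes: {AcctNo, AcctType, Branch, BranchCity, OfficerID}.
BranchCity -> OfficerID breaks BCNF: {BranchCity}⁺ = {BranchCity, OfficerID}, so {BranchCity} is not a superkey.
But every attribute on its right side ({OfficerID}) is prime, and the same holds for every other non-superkey FD, so 3NF still holds.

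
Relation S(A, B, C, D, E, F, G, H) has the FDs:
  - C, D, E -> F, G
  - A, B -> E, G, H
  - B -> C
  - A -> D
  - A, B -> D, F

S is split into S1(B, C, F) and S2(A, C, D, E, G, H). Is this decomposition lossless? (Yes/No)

No

S1 ∩ S2 = {C}; its closure under F is {C}.
S1 ⊄ {C} and S2 ⊄ {C}, so the split is lossy.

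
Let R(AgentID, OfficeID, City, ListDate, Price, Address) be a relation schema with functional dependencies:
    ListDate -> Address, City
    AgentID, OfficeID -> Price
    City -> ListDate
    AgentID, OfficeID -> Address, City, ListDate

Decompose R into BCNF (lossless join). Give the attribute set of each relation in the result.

Candidate key of the original relation: {AgentID, OfficeID}.
Within {Address, AgentID, City, ListDate, OfficeID, Price}: {ListDate}⁺ ∩ {Address, AgentID, City, ListDate, OfficeID, Price} = {Address, City, ListDate}, not the whole set, so ListDate -> Address, City violates BCNF; decompose into {Address, City, ListDate} and {AgentID, ListDate, OfficeID, Price}.
{Address, City, ListDate}: every determinant is a superkey — BCNF.
{AgentID, ListDate, OfficeID, Price}: every determinant is a superkey — BCNF.

{Address, City, ListDate}; {AgentID, ListDate, OfficeID, Price}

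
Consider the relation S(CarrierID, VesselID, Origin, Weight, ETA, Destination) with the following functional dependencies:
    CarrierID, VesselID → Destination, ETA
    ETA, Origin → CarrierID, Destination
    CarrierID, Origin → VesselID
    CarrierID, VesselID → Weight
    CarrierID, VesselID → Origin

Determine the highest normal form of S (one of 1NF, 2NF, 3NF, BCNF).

Candidate keys: {CarrierID, Origin}, {CarrierID, VesselID}, {ETA, Origin}. Prime attributes: {CarrierID, ETA, Origin, VesselID}.
Every FD has a superkey on the left, so the relation is in BCNF.

BCNF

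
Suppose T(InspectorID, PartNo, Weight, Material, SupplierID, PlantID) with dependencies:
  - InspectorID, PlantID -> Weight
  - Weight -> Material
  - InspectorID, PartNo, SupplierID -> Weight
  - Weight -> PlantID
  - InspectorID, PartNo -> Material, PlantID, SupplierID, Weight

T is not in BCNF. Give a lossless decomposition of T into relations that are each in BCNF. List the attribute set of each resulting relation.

Candidate key of the original relation: {InspectorID, PartNo}.
Within {InspectorID, Material, PartNo, PlantID, SupplierID, Weight}: {InspectorID, PlantID}⁺ ∩ {InspectorID, Material, PartNo, PlantID, SupplierID, Weight} = {InspectorID, Material, PlantID, Weight}, not the whole set, so InspectorID, PlantID -> Material, Weight violates BCNF; decompose into {InspectorID, Material, PlantID, Weight} and {InspectorID, PartNo, PlantID, SupplierID}.
Within {InspectorID, Material, PlantID, Weight}: {Weight}⁺ ∩ {InspectorID, Material, PlantID, Weight} = {Material, PlantID, Weight}, not the whole set, so Weight -> Material, PlantID violates BCNF; decompose into {Material, PlantID, Weight} and {InspectorID, Weight}.
{Material, PlantID, Weight}: every determinant is a superkey — BCNF.
{InspectorID, Weight}: every determinant is a superkey — BCNF.
{InspectorID, PartNo, PlantID, SupplierID}: every determinant is a superkey — BCNF.

{InspectorID, PartNo, PlantID, SupplierID}; {InspectorID, Weight}; {Material, PlantID, Weight}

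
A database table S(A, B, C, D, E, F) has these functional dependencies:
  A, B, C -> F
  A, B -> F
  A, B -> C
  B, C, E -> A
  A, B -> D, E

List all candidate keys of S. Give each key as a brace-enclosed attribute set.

No FD produces {B}, so it must be in every candidate key.
Closure of {A, B} is {A, B, C, D, E, F}, the whole schema; {A, B} is a candidate key.
Closure of {B, C, E} is {A, B, C, D, E, F}, the whole schema; {B, C, E} is a candidate key.
Any other superkey properly contains one of these, so there are no further candidate keys.

{A, B}, {B, C, E}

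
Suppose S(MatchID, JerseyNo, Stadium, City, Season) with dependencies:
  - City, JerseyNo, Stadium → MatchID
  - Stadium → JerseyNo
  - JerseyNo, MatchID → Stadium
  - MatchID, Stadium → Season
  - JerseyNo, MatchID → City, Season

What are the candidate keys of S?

{City, Stadium}⁺ = {City, JerseyNo, MatchID, Season, Stadium} — all of the relation — so {City, Stadium} is a candidate key.
{JerseyNo, MatchID}⁺ = {City, JerseyNo, MatchID, Season, Stadium} — all of the relation — so {JerseyNo, MatchID} is a candidate key.
{MatchID, Stadium}⁺ = {City, JerseyNo, MatchID, Season, Stadium} — all of the relation — so {MatchID, Stadium} is a candidate key.
No proper subset of any of these is a key, and no other minimal superkey exists.

{City, Stadium}, {JerseyNo, MatchID}, {MatchID, Stadium}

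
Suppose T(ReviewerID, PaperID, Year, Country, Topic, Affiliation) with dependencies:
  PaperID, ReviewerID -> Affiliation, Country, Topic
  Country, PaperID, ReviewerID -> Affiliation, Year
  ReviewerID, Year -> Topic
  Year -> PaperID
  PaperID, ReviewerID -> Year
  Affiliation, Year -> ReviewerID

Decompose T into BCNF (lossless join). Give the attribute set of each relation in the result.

{Affiliation, Country, ReviewerID, Topic, Year}; {PaperID, Year}

Candidate keys of the original relation: {Affiliation, Year}, {PaperID, ReviewerID}, {ReviewerID, Year}.
Within {Affiliation, Country, PaperID, ReviewerID, Topic, Year}: {Year}⁺ ∩ {Affiliation, Country, PaperID, ReviewerID, Topic, Year} = {PaperID, Year}, not the whole set, so Year -> PaperID violates BCNF; decompose into {PaperID, Year} and {Affiliation, Country, ReviewerID, Topic, Year}.
{PaperID, Year} has no BCNF violation.
{Affiliation, Country, ReviewerID, Topic, Year} has no BCNF violation.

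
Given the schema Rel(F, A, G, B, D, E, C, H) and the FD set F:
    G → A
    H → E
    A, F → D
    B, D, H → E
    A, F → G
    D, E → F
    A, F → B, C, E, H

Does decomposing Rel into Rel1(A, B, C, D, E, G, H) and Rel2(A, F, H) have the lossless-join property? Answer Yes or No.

No

The shared attributes are {A, H} and {A, H}⁺ = {A, E, H}.
Rel1 ⊄ {A, E, H} and Rel2 ⊄ {A, E, H}, so the split is lossy.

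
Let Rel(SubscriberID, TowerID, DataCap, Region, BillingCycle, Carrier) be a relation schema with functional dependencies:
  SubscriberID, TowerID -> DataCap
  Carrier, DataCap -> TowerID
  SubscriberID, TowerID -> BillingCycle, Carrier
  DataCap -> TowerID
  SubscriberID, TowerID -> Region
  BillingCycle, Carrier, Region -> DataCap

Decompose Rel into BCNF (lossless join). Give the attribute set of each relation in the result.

{BillingCycle, Carrier, DataCap, Region}; {BillingCycle, Carrier, Region, SubscriberID}; {DataCap, TowerID}

Candidate keys of the original relation: {BillingCycle, Carrier, Region, SubscriberID}, {DataCap, SubscriberID}, {SubscriberID, TowerID}.
In {BillingCycle, Carrier, DataCap, Region, SubscriberID, TowerID}, {Carrier, DataCap} is not a superkey ({Carrier, DataCap}⁺ restricted to this set is {Carrier, DataCap, TowerID}), so split on Carrier, DataCap -> TowerID into {Carrier, DataCap, TowerID} and {BillingCycle, Carrier, DataCap, Region, SubscriberID}.
In {Carrier, DataCap, TowerID}, {DataCap} is not a superkey ({DataCap}⁺ restricted to this set is {DataCap, TowerID}), so split on DataCap -> TowerID into {DataCap, TowerID} and {Carrier, DataCap}.
{DataCap, TowerID} is in BCNF.
{Carrier, DataCap} is in BCNF.
In {BillingCycle, Carrier, DataCap, Region, SubscriberID}, {BillingCycle, Carrier, Region} is not a superkey ({BillingCycle, Carrier, Region}⁺ restricted to this set is {BillingCycle, Carrier, DataCap, Region}), so split on BillingCycle, Carrier, Region -> DataCap into {BillingCycle, Carrier, DataCap, Region} and {BillingCycle, Carrier, Region, SubscriberID}.
{BillingCycle, Carrier, DataCap, Region} is in BCNF.
{BillingCycle, Carrier, Region, SubscriberID} is in BCNF.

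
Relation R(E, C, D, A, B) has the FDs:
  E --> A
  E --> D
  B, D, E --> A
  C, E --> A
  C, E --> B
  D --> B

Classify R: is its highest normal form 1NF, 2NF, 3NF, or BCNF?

Candidate key: {C, E}. Prime attributes: {C, E}.
For E --> A we have {E}⁺ = {A, B, D, E}; {E} is not a superkey, so BCNF fails.
E --> A has non-prime {A} on the right and a non-superkey on the left, so 3NF fails.
{E} is a proper subset of the key {C, E}, and {E}⁺ contains the non-prime attributes {A, B, D} — a partial dependency, so 2NF is violated.

1NF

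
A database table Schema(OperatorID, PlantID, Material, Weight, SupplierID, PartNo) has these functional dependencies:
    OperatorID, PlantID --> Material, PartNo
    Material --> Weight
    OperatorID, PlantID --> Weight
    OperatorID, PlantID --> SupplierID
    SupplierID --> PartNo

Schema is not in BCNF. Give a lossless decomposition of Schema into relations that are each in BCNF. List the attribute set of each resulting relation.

Candidate key of the original relation: {OperatorID, PlantID}.
{Material, OperatorID, PartNo, PlantID, SupplierID, Weight}: {Material} determines {Material, Weight} here but is not a superkey — split on Material --> Weight, giving {Material, Weight} and {Material, OperatorID, PartNo, PlantID, SupplierID}.
{Material, Weight} has no BCNF violation.
{Material, OperatorID, PartNo, PlantID, SupplierID}: {SupplierID} determines {PartNo, SupplierID} here but is not a superkey — split on SupplierID --> PartNo, giving {PartNo, SupplierID} and {Material, OperatorID, PlantID, SupplierID}.
{PartNo, SupplierID} has no BCNF violation.
{Material, OperatorID, PlantID, SupplierID} has no BCNF violation.

{Material, OperatorID, PlantID, SupplierID}; {Material, Weight}; {PartNo, SupplierID}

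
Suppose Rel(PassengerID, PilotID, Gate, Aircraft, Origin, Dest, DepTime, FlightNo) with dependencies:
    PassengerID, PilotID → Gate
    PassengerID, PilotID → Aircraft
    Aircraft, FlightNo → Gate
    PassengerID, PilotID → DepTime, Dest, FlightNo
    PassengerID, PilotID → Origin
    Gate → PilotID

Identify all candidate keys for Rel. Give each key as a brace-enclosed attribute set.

{PassengerID} never appears on the right of any FD, so every key must include it.
{Gate, PassengerID}⁺ = {Aircraft, DepTime, Dest, FlightNo, Gate, Origin, PassengerID, PilotID} — all of the relation — so {Gate, PassengerID} is a candidate key.
{PassengerID, PilotID}⁺ = {Aircraft, DepTime, Dest, FlightNo, Gate, Origin, PassengerID, PilotID} — all of the relation — so {PassengerID, PilotID} is a candidate key.
{Aircraft, FlightNo, PassengerID}⁺ = {Aircraft, DepTime, Dest, FlightNo, Gate, Origin, PassengerID, PilotID} — all of the relation — so {Aircraft, FlightNo, PassengerID} is a candidate key.
These are minimal and exhaustive — every other superkey contains one of them.

{Aircraft, FlightNo, PassengerID}, {Gate, PassengerID}, {PassengerID, PilotID}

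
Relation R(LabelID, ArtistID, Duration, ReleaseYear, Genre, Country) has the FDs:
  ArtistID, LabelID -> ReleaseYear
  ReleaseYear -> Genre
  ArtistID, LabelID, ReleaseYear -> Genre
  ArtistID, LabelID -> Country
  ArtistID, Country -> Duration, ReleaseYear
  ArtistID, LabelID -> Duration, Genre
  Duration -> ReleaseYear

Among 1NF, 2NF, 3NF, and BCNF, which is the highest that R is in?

Candidate key: {ArtistID, LabelID}. Prime attributes: {ArtistID, LabelID}.
For ReleaseYear -> Genre we have {ReleaseYear}⁺ = {Genre, ReleaseYear}; {ReleaseYear} is not a superkey, so BCNF fails.
ReleaseYear -> Genre determines the non-prime attribute {Genre} from a non-superkey — 3NF is violated.
Checking every proper subset of each key, none determines a non-prime attribute — 2NF is satisfied.

2NF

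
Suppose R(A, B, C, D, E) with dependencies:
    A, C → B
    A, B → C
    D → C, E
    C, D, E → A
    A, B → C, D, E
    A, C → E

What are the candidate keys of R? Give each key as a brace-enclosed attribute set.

{A, B}, {A, C}, {D}

{D} is a candidate key since {D}⁺ = {A, B, C, D, E} covers every attribute.
{A, B} is a candidate key since {A, B}⁺ = {A, B, C, D, E} covers every attribute.
{A, C} is a candidate key since {A, C}⁺ = {A, B, C, D, E} covers every attribute.
Any other superkey properly contains one of these, so there are no further candidate keys.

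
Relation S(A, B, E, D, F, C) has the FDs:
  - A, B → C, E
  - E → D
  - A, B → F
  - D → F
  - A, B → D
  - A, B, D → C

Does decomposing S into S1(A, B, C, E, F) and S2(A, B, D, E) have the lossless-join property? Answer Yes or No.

S1 ∩ S2 = {A, B, E}; its closure under F is {A, B, C, D, E, F}.
Since S1 ⊆ {A, B, C, D, E, F}, the intersection is a superkey of S1; the decomposition is lossless.

Yes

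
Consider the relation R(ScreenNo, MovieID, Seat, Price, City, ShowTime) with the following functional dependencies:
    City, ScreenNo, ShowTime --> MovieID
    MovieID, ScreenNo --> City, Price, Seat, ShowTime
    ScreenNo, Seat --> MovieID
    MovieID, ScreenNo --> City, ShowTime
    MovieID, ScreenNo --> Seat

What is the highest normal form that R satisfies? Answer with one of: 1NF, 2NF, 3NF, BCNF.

Candidate keys: {City, ScreenNo, ShowTime}, {MovieID, ScreenNo}, {ScreenNo, Seat}. Prime attributes: {City, MovieID, ScreenNo, Seat, ShowTime}.
Every FD has a superkey on the left, so the relation is in BCNF.

BCNF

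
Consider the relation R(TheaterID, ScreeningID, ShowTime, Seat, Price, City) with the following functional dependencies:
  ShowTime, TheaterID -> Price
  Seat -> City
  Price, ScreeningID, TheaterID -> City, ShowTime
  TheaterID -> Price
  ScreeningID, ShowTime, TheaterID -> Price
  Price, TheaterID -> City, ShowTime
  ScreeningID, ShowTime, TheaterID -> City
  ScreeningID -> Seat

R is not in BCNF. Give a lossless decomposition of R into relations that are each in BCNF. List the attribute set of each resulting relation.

Candidate key of the original relation: {ScreeningID, TheaterID}.
Within {City, Price, ScreeningID, Seat, ShowTime, TheaterID}: {ShowTime, TheaterID}⁺ ∩ {City, Price, ScreeningID, Seat, ShowTime, TheaterID} = {City, Price, ShowTime, TheaterID}, not the whole set, so ShowTime, TheaterID -> City, Price violates BCNF; decompose into {City, Price, ShowTime, TheaterID} and {ScreeningID, Seat, ShowTime, TheaterID}.
{City, Price, ShowTime, TheaterID} is in BCNF.
Within {ScreeningID, Seat, ShowTime, TheaterID}: {TheaterID}⁺ ∩ {ScreeningID, Seat, ShowTime, TheaterID} = {ShowTime, TheaterID}, not the whole set, so TheaterID -> ShowTime violates BCNF; decompose into {ShowTime, TheaterID} and {ScreeningID, Seat, TheaterID}.
{ShowTime, TheaterID} is in BCNF.
Within {ScreeningID, Seat, TheaterID}: {ScreeningID}⁺ ∩ {ScreeningID, Seat, TheaterID} = {ScreeningID, Seat}, not the whole set, so ScreeningID -> Seat violates BCNF; decompose into {ScreeningID, Seat} and {ScreeningID, TheaterID}.
{ScreeningID, Seat} is in BCNF.
{ScreeningID, TheaterID} is in BCNF.

{City, Price, ShowTime, TheaterID}; {ScreeningID, Seat}; {ScreeningID, TheaterID}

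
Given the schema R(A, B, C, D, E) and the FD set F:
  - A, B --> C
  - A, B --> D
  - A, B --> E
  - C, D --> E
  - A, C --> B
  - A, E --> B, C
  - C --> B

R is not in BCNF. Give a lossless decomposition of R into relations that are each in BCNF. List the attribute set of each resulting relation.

{A, C, D}; {B, C}; {C, D, E}

Candidate keys of the original relation: {A, B}, {A, C}, {A, E}.
{A, B, C, D, E}: {C, D} determines {B, C, D, E} here but is not a superkey — split on C, D --> B, E, giving {B, C, D, E} and {A, C, D}.
{B, C, D, E}: {C} determines {B, C} here but is not a superkey — split on C --> B, giving {B, C} and {C, D, E}.
{B, C}: every determinant is a superkey — BCNF.
{C, D, E}: every determinant is a superkey — BCNF.
{A, C, D}: every determinant is a superkey — BCNF.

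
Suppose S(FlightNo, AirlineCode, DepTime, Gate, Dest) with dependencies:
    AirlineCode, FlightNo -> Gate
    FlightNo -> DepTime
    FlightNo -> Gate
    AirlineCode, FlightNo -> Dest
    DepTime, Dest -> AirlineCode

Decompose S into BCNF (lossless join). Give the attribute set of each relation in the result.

Candidate keys of the original relation: {AirlineCode, FlightNo}, {Dest, FlightNo}.
{AirlineCode, DepTime, Dest, FlightNo, Gate}: {FlightNo} determines {DepTime, FlightNo, Gate} here but is not a superkey — split on FlightNo -> DepTime, Gate, giving {DepTime, FlightNo, Gate} and {AirlineCode, Dest, FlightNo}.
{DepTime, FlightNo, Gate} is in BCNF.
{AirlineCode, Dest, FlightNo} is in BCNF.

{AirlineCode, Dest, FlightNo}; {DepTime, FlightNo, Gate}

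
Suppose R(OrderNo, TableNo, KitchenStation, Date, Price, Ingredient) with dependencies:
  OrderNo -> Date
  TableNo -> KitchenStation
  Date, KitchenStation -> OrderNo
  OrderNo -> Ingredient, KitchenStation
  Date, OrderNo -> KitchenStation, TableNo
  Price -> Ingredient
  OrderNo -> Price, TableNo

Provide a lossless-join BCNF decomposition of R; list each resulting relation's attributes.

Candidate keys of the original relation: {Date, KitchenStation}, {Date, TableNo}, {OrderNo}.
Within {Date, Ingredient, KitchenStation, OrderNo, Price, TableNo}: {TableNo}⁺ ∩ {Date, Ingredient, KitchenStation, OrderNo, Price, TableNo} = {KitchenStation, TableNo}, not the whole set, so TableNo -> KitchenStation violates BCNF; decompose into {KitchenStation, TableNo} and {Date, Ingredient, OrderNo, Price, TableNo}.
{KitchenStation, TableNo} is in BCNF.
Within {Date, Ingredient, OrderNo, Price, TableNo}: {Price}⁺ ∩ {Date, Ingredient, OrderNo, Price, TableNo} = {Ingredient, Price}, not the whole set, so Price -> Ingredient violates BCNF; decompose into {Ingredient, Price} and {Date, OrderNo, Price, TableNo}.
{Ingredient, Price} is in BCNF.
{Date, OrderNo, Price, TableNo} is in BCNF.

{Date, OrderNo, Price, TableNo}; {Ingredient, Price}; {KitchenStation, TableNo}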